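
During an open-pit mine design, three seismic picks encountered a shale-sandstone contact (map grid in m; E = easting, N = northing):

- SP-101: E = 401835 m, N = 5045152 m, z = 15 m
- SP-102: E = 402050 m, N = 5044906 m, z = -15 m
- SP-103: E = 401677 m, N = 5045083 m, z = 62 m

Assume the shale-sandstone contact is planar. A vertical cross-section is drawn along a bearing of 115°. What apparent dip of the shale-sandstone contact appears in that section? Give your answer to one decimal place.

Let the plane be z = a·E + b·N + c.
SP-102−SP-101: 215a − 246b = −30;  SP-103−SP-101: −158a − 69b = 47.
Solving gives a = −0.25384, b = −0.09990.
Unit vector along 115° is (sin 115°, cos 115°) = (0.9063, -0.4226).
Slope in that direction = a·(0.9063) + b·(-0.4226) = −0.18784.
Apparent dip = arctan|0.18784| = 10.6° (true dip is 15.3°, so apparent ≤ true as expected).

10.6°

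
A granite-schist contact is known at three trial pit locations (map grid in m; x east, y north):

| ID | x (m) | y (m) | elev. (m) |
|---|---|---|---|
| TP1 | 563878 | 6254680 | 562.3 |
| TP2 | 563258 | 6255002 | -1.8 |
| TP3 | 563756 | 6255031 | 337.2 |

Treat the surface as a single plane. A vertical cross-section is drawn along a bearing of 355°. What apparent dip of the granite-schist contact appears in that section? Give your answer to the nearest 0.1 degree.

24.5°

Let the plane be z = a·x + b·y + c.
TP2−TP1: −620a + 322b = −564.1;  TP3−TP1: −122a + 351b = −225.1.
Solving gives a = 0.70382, b = −0.39668.
Unit vector along 355° is (sin 355°, cos 355°) = (-0.0872, 0.9962).
Slope in that direction = a·(-0.0872) + b·(0.9962) = −0.45651.
Apparent dip = arctan|0.45651| = 24.5° (true dip is 38.9°, so apparent ≤ true as expected).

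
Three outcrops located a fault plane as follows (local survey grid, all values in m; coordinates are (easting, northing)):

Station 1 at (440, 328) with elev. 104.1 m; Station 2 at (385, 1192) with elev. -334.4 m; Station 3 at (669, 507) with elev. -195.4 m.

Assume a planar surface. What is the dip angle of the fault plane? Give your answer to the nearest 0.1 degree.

Let the plane be z = a·E + b·N + c.
Station 2−Station 1: −55a + 864b = −438.5;  Station 3−Station 1: 229a + 179b = −299.5.
Solving gives a = −0.86796, b = −0.56278.
Gradient magnitude |∇z| = √(a² + b²) = √(0.75336 + 0.31672) = 1.03444.
True dip = arctan(1.03444) = 46.0°, dipping toward ENE (azimuth ≈ 057°).

46.0°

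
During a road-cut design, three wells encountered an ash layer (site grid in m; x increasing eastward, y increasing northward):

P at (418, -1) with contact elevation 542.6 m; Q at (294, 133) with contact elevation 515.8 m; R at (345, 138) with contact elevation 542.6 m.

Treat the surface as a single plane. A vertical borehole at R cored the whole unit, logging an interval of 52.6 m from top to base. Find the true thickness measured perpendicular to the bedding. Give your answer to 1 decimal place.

Let the plane be z = a·x + b·y + c.
Q−P: −124a + 134b = −26.8;  R−P: −73a + 139b = 0.
Solving gives a = 0.49976, b = 0.26246.
|∇z| = √(a²+b²) = 0.56449, so dip δ = arctan(0.56449) = 29.44°.
True thickness = vertical thickness × cos δ = 52.6 × cos 29.44° = 45.8 m.

45.8 m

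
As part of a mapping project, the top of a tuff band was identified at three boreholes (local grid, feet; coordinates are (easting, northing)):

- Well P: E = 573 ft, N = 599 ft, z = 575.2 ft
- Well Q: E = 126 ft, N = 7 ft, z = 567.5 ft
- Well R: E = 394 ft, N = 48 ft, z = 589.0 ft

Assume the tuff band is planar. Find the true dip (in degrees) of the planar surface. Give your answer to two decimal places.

5.91°

Two edge vectors: Well P→Well Q = (-447, -592, -7.7), Well P→Well R = (-179, -551, 13.8).
Normal n = (Well P→Well Q) × (Well P→Well R) = (-12412.3, 7546.9, 140329).
So ∂z/∂E = −n_x/n_z = 0.08845 and ∂z/∂N = −n_y/n_z = −0.05378.
Gradient magnitude |∇z| = √(a² + b²) = √(0.00782 + 0.00289) = 0.10352.
True dip = arctan(0.10352) = 5.91°, dipping toward WNW (azimuth ≈ 301°).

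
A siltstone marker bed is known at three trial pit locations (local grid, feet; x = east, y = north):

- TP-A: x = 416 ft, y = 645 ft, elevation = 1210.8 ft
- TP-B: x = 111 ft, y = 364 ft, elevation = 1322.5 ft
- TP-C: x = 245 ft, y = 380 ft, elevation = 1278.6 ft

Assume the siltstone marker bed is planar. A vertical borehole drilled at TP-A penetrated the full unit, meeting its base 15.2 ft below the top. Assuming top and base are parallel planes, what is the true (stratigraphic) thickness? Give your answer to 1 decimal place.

Two edge vectors: TP-A→TP-B = (-305, -281, 111.7), TP-A→TP-C = (-171, -265, 67.8).
Normal n = (TP-A→TP-B) × (TP-A→TP-C) = (10548.7, 1578.3, 32774).
So ∂z/∂x = −n_x/n_z = −0.32186 and ∂z/∂y = −n_y/n_z = −0.04816.
|∇z| = √(a²+b²) = 0.32544, so dip δ = arctan(0.32544) = 18.03°.
True thickness = vertical thickness × cos δ = 15.2 × cos 18.03° = 14.5 ft.

14.5 ft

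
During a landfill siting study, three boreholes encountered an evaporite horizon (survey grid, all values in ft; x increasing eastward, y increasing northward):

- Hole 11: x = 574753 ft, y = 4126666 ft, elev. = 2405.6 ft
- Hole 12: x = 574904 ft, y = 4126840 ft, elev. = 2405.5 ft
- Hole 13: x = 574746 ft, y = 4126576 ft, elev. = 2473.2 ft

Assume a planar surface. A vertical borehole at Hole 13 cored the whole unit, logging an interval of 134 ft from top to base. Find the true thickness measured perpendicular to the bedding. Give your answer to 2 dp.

83.37 ft

Let the plane be z = a·x + b·y + c.
Hole 12−Hole 11: 151a + 174b = −0.1;  Hole 13−Hole 11: −7a − 90b = 67.6.
Solving gives a = 0.95000, b = −0.82500.
|∇z| = √(a²+b²) = 1.25822, so dip δ = arctan(1.25822) = 51.52°.
True thickness = vertical thickness × cos δ = 134 × cos 51.52° = 83.37 ft.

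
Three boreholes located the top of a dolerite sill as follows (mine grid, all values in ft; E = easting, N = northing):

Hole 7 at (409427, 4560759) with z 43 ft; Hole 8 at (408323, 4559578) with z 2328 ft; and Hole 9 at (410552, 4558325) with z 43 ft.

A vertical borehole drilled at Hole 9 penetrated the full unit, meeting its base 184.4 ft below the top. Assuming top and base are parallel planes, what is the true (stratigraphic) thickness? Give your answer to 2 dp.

Let the plane be z = a·E + b·N + c.
Hole 8−Hole 7: −1104a − 1181b = 2285;  Hole 9−Hole 7: 1125a − 2434b = 0.
Solving gives a = −1.38497, b = −0.64013.
|∇z| = √(a²+b²) = 1.52575, so dip δ = arctan(1.52575) = 56.76°.
True thickness = vertical thickness × cos δ = 184.4 × cos 56.76° = 101.08 ft.

101.08 ft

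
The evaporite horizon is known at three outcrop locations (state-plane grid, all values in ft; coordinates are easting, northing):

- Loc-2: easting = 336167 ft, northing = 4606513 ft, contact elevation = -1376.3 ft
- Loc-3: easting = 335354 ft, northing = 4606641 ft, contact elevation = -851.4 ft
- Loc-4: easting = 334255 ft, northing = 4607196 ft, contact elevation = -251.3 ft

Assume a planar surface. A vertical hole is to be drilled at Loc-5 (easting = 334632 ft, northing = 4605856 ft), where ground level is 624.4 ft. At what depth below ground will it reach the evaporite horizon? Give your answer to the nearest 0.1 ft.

Let the plane be z = a·easting + b·northing + c.
Loc-3−Loc-2: −813a + 128b = 524.9;  Loc-4−Loc-2: −1912a + 683b = 1125.
Solving gives a = −0.690747175, b = −0.286542604.
Then c = -1376.3 − a·336167 − b·4606513 = 1550792.34.
At (334632, 4605856): z_contact = −231146.11 − 1319773.97 + 1550792.34 = -127.74 ft.
Depth below ground = 624.4 − (-127.74) = 752.1 ft.

752.1 ft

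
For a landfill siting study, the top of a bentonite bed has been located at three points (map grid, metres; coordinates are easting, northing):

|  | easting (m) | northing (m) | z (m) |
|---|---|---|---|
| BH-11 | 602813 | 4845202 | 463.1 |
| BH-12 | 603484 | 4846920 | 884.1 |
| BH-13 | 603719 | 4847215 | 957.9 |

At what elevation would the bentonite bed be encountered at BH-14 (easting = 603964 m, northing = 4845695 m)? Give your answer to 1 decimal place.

596.0 m

Let the plane be z = a·easting + b·northing + c.
BH-12−BH-11: 671a + 1718b = 421;  BH-13−BH-11: 906a + 2013b = 494.8.
Solving gives a = 0.012602473, b = 0.240130233.
Then c = 463.1 − a·602813 − b·4845202 = −1170613.32.
At (603964, 4845695): z = 7611.4 + 1163597.9 − 1170613.32 = 596.0 m.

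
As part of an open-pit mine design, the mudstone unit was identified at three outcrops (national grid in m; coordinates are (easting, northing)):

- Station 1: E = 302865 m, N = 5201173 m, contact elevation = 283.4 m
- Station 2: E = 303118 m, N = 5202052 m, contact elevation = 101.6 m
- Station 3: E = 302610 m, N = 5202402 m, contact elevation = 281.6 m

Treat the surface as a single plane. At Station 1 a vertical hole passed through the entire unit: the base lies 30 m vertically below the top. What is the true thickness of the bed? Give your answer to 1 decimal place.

27.6 m

Two edge vectors: Station 1→Station 2 = (253, 879, -181.8), Station 1→Station 3 = (-255, 1229, -1.8).
Normal n = (Station 1→Station 2) × (Station 1→Station 3) = (221850, 46814.4, 535082).
So ∂z/∂E = −n_x/n_z = −0.41461 and ∂z/∂N = −n_y/n_z = −0.08749.
|∇z| = √(a²+b²) = 0.42374, so dip δ = arctan(0.42374) = 22.96°.
True thickness = vertical thickness × cos δ = 30 × cos 22.96° = 27.6 m.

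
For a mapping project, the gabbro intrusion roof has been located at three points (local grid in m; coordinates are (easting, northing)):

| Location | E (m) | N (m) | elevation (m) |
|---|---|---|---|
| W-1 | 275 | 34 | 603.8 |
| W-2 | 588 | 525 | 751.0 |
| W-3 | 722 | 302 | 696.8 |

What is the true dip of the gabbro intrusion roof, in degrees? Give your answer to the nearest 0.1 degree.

15.3°

Let the plane be z = a·E + b·N + c.
W-2−W-1: 313a + 491b = 147.2;  W-3−W-1: 447a + 268b = 93.
Solving gives a = 0.04582, b = 0.27058.
Gradient magnitude |∇z| = √(a² + b²) = √(0.00210 + 0.07322) = 0.27444.
True dip = arctan(0.27444) = 15.3°, dipping toward S (azimuth ≈ 190°).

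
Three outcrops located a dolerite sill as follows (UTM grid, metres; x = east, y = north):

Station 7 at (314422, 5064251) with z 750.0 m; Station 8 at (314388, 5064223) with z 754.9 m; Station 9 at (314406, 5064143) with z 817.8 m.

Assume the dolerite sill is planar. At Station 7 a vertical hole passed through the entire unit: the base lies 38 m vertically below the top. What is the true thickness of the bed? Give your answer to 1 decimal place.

29.5 m

Two edge vectors: Station 7→Station 8 = (-34, -28, 4.9), Station 7→Station 9 = (-16, -108, 67.8).
Normal n = (Station 7→Station 8) × (Station 7→Station 9) = (-1369.2, 2226.8, 3224).
So ∂z/∂x = −n_x/n_z = 0.42469 and ∂z/∂y = −n_y/n_z = −0.69069.
|∇z| = √(a²+b²) = 0.81081, so dip δ = arctan(0.81081) = 39.04°.
True thickness = vertical thickness × cos δ = 38 × cos 39.04° = 29.5 m.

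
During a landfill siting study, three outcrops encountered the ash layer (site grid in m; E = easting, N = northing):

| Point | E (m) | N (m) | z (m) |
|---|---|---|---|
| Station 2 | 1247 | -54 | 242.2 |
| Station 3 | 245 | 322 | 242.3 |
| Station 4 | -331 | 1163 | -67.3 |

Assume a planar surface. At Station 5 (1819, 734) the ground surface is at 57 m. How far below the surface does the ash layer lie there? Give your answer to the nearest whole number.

Two edge vectors: Station 2→Station 3 = (-1002, 376, 0.1), Station 2→Station 4 = (-1578, 1217, -309.5).
Normal n = (Station 2→Station 3) × (Station 2→Station 4) = (-116493.7, -310276.8, -626106).
So ∂z/∂E = −n_x/n_z = −0.18606 and ∂z/∂N = −n_y/n_z = −0.49557.
Intercept c from Station 2: 242.2 + 232.02 − 26.76 = 447.46.
At (1819, 734): z_contact = −338.4 − 363.7 + 447.46 = -254.7 m.
Depth below ground = 57 − (-254.7) = 312 m.

312 m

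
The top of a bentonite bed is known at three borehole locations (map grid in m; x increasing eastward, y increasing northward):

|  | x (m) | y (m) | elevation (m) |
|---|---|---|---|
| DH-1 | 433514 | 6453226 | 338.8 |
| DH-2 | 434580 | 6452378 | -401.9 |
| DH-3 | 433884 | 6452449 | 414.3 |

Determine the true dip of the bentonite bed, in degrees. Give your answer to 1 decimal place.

Let the plane be z = a·x + b·y + c.
DH-2−DH-1: 1066a − 848b = −740.7;  DH-3−DH-1: 370a − 777b = 75.5.
Solving gives a = −1.24299, b = −0.68907.
Gradient magnitude |∇z| = √(a² + b²) = √(1.54503 + 0.47482) = 1.42122.
True dip = arctan(1.42122) = 54.9°, dipping toward ENE (azimuth ≈ 061°).

54.9°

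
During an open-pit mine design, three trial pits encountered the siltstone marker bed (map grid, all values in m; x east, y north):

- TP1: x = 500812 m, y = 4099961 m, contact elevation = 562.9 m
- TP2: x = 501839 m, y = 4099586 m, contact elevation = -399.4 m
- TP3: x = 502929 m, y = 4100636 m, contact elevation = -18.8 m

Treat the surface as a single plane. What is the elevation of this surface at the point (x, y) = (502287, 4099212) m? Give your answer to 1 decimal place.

-1022.9 m

Two edge vectors: TP1→TP2 = (1027, -375, -962.3), TP1→TP3 = (2117, 675, -581.7).
Normal n = (TP1→TP2) × (TP1→TP3) = (867690, -1439783.2, 1487100).
So ∂z/∂x = −n_x/n_z = −0.583477910 and ∂z/∂y = −n_y/n_z = 0.968181830.
Intercept c from TP1: 562.9 + 292212.74 − 3969507.75 = −3676732.11.
At (502287, 4099212): z = −293073.4 + 3968782.6 − 3676732.11 = -1022.9 m.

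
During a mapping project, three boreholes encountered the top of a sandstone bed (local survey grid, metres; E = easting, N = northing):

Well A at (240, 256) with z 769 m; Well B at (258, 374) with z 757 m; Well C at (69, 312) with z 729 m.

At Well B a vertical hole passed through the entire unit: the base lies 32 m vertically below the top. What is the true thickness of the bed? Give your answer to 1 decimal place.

Two edge vectors: Well A→Well B = (18, 118, -12), Well A→Well C = (-171, 56, -40).
Normal n = (Well A→Well B) × (Well A→Well C) = (-4048, 2772, 21186).
So ∂z/∂E = −n_x/n_z = 0.19107 and ∂z/∂N = −n_y/n_z = −0.13084.
|∇z| = √(a²+b²) = 0.23158, so dip δ = arctan(0.23158) = 13.04°.
True thickness = vertical thickness × cos δ = 32 × cos 13.04° = 31.2 m.

31.2 m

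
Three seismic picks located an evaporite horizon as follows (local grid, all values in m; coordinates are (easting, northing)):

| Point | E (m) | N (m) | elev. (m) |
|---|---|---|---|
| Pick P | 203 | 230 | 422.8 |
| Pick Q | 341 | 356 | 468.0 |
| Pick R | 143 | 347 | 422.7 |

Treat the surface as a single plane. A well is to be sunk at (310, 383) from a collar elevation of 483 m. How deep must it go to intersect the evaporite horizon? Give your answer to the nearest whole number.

19 m

Let the plane be z = a·E + b·N + c.
Pick Q−Pick P: 138a + 126b = 45.2;  Pick R−Pick P: −60a + 117b = −0.1.
Solving gives a = 0.22361, b = 0.11382.
Then c = 422.8 − a·203 − b·230 = 351.23.
At (310, 383): z_contact = 69.3 + 43.6 + 351.23 = 464.1 m.
Depth below ground = 483 − 464.1 = 19 m.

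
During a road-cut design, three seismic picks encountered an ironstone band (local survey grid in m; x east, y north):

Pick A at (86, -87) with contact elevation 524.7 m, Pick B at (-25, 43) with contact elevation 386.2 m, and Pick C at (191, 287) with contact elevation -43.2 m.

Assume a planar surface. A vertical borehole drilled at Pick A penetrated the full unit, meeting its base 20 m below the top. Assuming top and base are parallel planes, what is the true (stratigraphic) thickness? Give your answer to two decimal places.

11.29 m

Two edge vectors: Pick A→Pick B = (-111, 130, -138.5), Pick A→Pick C = (105, 374, -567.9).
Normal n = (Pick A→Pick B) × (Pick A→Pick C) = (-22028, -77579.4, -55164).
So ∂z/∂x = −n_x/n_z = −0.39932 and ∂z/∂y = −n_y/n_z = −1.40634.
|∇z| = √(a²+b²) = 1.46193, so dip δ = arctan(1.46193) = 55.63°.
True thickness = vertical thickness × cos δ = 20 × cos 55.63° = 11.29 m.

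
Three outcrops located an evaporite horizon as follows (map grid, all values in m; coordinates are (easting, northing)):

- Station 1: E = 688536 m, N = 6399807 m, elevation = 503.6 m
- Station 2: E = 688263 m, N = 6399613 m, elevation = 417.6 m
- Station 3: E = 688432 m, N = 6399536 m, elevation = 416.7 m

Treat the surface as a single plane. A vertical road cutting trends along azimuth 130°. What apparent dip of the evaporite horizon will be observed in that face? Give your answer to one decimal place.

Two edge vectors: Station 1→Station 2 = (-273, -194, -86), Station 1→Station 3 = (-104, -271, -86.9).
Normal n = (Station 1→Station 2) × (Station 1→Station 3) = (-6447.4, -14779.7, 53807).
So ∂z/∂E = −n_x/n_z = 0.11982 and ∂z/∂N = −n_y/n_z = 0.27468.
Unit vector along 130° is (sin 130°, cos 130°) = (0.7660, -0.6428).
Slope in that direction = a·(0.7660) + b·(-0.6428) = −0.08477.
Apparent dip = arctan|0.08477| = 4.8° (true dip is 16.7°, so apparent ≤ true as expected).

4.8°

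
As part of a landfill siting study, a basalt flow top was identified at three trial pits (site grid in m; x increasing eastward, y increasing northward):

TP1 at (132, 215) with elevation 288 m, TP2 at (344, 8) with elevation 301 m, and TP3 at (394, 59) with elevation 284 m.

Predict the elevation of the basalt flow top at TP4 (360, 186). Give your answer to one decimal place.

263.1 m

Let the plane be z = a·x + b·y + c.
TP2−TP1: 212a − 207b = 13;  TP3−TP1: 262a − 156b = −4.
Solving gives a = −0.13496, b = −0.20102.
Then c = 288 − a·132 − b·215 = 349.03.
At (360, 186): z = −48.6 − 37.4 + 349.03 = 263.1 m.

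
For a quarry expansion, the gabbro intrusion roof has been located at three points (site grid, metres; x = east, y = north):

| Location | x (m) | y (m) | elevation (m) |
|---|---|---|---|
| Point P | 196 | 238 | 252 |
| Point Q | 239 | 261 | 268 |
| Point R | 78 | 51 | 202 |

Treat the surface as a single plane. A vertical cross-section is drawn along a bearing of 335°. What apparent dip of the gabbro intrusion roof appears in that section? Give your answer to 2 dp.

Let the plane be z = a·x + b·y + c.
Point Q−Point P: 43a + 23b = 16;  Point R−Point P: −118a − 187b = −50.
Solving gives a = 0.34579, b = 0.04918.
Unit vector along 335° is (sin 335°, cos 335°) = (-0.4226, 0.9063).
Slope in that direction = a·(-0.4226) + b·(0.9063) = −0.10156.
Apparent dip = arctan|0.10156| = 5.80° (true dip is 19.3°, so apparent ≤ true as expected).

5.80°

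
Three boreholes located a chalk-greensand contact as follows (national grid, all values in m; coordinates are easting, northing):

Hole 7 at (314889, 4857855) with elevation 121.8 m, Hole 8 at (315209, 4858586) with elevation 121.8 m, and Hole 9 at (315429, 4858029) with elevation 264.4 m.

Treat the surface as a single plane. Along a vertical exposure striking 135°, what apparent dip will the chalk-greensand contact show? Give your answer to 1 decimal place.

17.4°

Two edge vectors: Hole 7→Hole 8 = (320, 731, 0), Hole 7→Hole 9 = (540, 174, 142.6).
Normal n = (Hole 7→Hole 8) × (Hole 7→Hole 9) = (104240.6, -45632, -339060).
So ∂z/∂easting = −n_x/n_z = 0.30744 and ∂z/∂northing = −n_y/n_z = −0.13458.
Unit vector along 135° is (sin 135°, cos 135°) = (0.7071, -0.7071).
Slope in that direction = a·(0.7071) + b·(-0.7071) = 0.31256.
Apparent dip = arctan|0.31256| = 17.4° (true dip is 18.6°, so apparent ≤ true as expected).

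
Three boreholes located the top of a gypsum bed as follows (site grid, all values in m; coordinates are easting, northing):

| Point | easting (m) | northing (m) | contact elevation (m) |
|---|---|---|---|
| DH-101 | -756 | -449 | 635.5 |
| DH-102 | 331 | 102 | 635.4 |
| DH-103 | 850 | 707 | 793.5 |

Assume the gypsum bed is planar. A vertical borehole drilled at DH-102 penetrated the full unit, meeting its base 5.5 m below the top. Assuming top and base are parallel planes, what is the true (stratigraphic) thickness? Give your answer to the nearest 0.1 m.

Two edge vectors: DH-101→DH-102 = (1087, 551, -0.1), DH-101→DH-103 = (1606, 1156, 158).
Normal n = (DH-101→DH-102) × (DH-101→DH-103) = (87173.6, -171906.6, 371666).
So ∂z/∂easting = −n_x/n_z = −0.23455 and ∂z/∂northing = −n_y/n_z = 0.46253.
|∇z| = √(a²+b²) = 0.51860, so dip δ = arctan(0.51860) = 27.41°.
True thickness = vertical thickness × cos δ = 5.5 × cos 27.41° = 4.9 m.

4.9 m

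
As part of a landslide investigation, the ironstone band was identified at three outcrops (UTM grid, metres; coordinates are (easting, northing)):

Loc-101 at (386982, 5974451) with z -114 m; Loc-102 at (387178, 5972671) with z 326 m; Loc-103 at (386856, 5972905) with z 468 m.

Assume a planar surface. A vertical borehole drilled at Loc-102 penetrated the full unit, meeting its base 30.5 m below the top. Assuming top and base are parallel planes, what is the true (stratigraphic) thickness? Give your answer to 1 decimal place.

24.4 m

Two edge vectors: Loc-101→Loc-102 = (196, -1780, 440), Loc-101→Loc-103 = (-126, -1546, 582).
Normal n = (Loc-101→Loc-102) × (Loc-101→Loc-103) = (-355720, -169512, -527296).
So ∂z/∂E = −n_x/n_z = −0.67461 and ∂z/∂N = −n_y/n_z = −0.32147.
|∇z| = √(a²+b²) = 0.74729, so dip δ = arctan(0.74729) = 36.77°.
True thickness = vertical thickness × cos δ = 30.5 × cos 36.77° = 24.4 m.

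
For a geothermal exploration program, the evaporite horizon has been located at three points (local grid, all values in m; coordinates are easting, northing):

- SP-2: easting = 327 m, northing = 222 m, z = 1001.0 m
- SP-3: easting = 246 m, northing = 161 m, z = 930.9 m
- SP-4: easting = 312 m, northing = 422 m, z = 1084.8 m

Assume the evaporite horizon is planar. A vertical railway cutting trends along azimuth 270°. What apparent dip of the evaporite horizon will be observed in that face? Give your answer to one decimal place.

27.5°

Two edge vectors: SP-2→SP-3 = (-81, -61, -70.1), SP-2→SP-4 = (-15, 200, 83.8).
Normal n = (SP-2→SP-3) × (SP-2→SP-4) = (8908.2, 7839.3, -17115).
So ∂z/∂easting = −n_x/n_z = 0.52049 and ∂z/∂northing = −n_y/n_z = 0.45804.
Unit vector along 270° is (sin 270°, cos 270°) = (-1.0000, -0.0000).
Slope in that direction = a·(-1.0000) + b·(-0.0000) = −0.52049.
Apparent dip = arctan|0.52049| = 27.5° (true dip is 34.7°, so apparent ≤ true as expected).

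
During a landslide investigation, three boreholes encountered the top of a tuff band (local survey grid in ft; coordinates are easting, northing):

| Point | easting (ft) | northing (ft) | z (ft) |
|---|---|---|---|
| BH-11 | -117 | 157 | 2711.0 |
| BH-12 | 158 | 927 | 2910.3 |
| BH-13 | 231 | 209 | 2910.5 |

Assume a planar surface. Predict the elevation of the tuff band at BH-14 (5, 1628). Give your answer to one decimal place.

Let the plane be z = a·easting + b·northing + c.
BH-12−BH-11: 275a + 770b = 199.3;  BH-13−BH-11: 348a + 52b = 199.5.
Solving gives a = 0.564738, b = 0.057139.
Then c = 2711 − a·-117 − b·157 = 2768.10.
At (5, 1628): z = 2.8 + 93.0 + 2768.10 = 2863.9 ft.

2863.9 ft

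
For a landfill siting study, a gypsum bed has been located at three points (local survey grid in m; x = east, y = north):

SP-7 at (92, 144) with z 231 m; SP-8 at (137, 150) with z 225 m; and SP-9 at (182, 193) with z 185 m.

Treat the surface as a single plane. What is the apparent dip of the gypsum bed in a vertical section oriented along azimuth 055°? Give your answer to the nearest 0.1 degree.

28.2°

Two edge vectors: SP-7→SP-8 = (45, 6, -6), SP-7→SP-9 = (90, 49, -46).
Normal n = (SP-7→SP-8) × (SP-7→SP-9) = (18, 1530, 1665).
So ∂z/∂x = −n_x/n_z = −0.01081 and ∂z/∂y = −n_y/n_z = −0.91892.
Unit vector along 055° is (sin 55°, cos 55°) = (0.8192, 0.5736).
Slope in that direction = a·(0.8192) + b·(0.5736) = −0.53593.
Apparent dip = arctan|0.53593| = 28.2° (true dip is 42.6°, so apparent ≤ true as expected).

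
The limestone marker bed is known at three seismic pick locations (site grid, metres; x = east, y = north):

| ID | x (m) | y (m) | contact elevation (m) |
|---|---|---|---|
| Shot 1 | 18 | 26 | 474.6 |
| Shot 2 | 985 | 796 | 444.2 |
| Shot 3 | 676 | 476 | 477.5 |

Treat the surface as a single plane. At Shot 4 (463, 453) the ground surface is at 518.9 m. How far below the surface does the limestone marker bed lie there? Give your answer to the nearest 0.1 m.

81.5 m

Let the plane be z = a·x + b·y + c.
Shot 2−Shot 1: 967a + 770b = −30.4;  Shot 3−Shot 1: 658a + 450b = 2.9.
Solving gives a = 0.22253, b = −0.31894.
Then c = 474.6 − a·18 − b·26 = 478.89.
At (463, 453): z_contact = 103.03 − 144.48 + 478.89 = 437.44 m.
Depth below ground = 518.9 − 437.44 = 81.5 m.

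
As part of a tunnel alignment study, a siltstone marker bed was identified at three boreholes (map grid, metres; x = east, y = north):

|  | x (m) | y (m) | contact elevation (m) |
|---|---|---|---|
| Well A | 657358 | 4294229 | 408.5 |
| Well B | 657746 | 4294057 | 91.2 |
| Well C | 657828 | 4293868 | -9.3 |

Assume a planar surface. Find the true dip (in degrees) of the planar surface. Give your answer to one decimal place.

37.0°

Two edge vectors: Well A→Well B = (388, -172, -317.3), Well A→Well C = (470, -361, -417.8).
Normal n = (Well A→Well B) × (Well A→Well C) = (-42683.7, 12975.4, -59228).
So ∂z/∂x = −n_x/n_z = −0.72067 and ∂z/∂y = −n_y/n_z = 0.21908.
Gradient magnitude |∇z| = √(a² + b²) = √(0.51936 + 0.04799) = 0.75323.
True dip = arctan(0.75323) = 37.0°, dipping toward ESE (azimuth ≈ 107°).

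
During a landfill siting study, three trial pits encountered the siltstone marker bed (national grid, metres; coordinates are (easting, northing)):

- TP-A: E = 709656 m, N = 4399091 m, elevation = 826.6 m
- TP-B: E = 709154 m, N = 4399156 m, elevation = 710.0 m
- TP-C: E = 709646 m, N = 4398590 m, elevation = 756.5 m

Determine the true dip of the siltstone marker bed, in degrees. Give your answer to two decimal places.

Two edge vectors: TP-A→TP-B = (-502, 65, -116.6), TP-A→TP-C = (-10, -501, -70.1).
Normal n = (TP-A→TP-B) × (TP-A→TP-C) = (-62973.1, -34024.2, 252152).
So ∂z/∂E = −n_x/n_z = 0.24974 and ∂z/∂N = −n_y/n_z = 0.13494.
Gradient magnitude |∇z| = √(a² + b²) = √(0.06237 + 0.01821) = 0.28386.
True dip = arctan(0.28386) = 15.85°, dipping toward WSW (azimuth ≈ 242°).

15.85°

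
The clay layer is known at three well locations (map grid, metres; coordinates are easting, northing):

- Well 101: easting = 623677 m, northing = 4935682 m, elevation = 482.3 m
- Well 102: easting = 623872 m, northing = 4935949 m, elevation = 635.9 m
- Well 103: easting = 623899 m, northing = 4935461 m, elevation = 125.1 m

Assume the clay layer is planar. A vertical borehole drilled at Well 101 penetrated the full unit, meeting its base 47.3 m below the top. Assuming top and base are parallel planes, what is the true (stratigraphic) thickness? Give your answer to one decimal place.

Two edge vectors: Well 101→Well 102 = (195, 267, 153.6), Well 101→Well 103 = (222, -221, -357.2).
Normal n = (Well 101→Well 102) × (Well 101→Well 103) = (-61426.8, 103753.2, -102369).
So ∂z/∂easting = −n_x/n_z = −0.60005 and ∂z/∂northing = −n_y/n_z = 1.01352.
|∇z| = √(a²+b²) = 1.17783, so dip δ = arctan(1.17783) = 49.67°.
True thickness = vertical thickness × cos δ = 47.3 × cos 49.67° = 30.6 m.

30.6 m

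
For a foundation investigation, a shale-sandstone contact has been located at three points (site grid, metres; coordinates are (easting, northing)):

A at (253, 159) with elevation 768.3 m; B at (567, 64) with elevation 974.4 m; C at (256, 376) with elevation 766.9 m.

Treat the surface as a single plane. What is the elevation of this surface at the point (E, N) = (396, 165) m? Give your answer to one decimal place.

861.4 m

Let the plane be z = a·E + b·N + c.
B−A: 314a − 95b = 206.1;  C−A: 3a + 217b = −1.4.
Solving gives a = 0.65169, b = −0.01546.
Then c = 768.3 − a·253 − b·159 = 605.88.
At (396, 165): z = 258.1 − 2.6 + 605.88 = 861.4 m.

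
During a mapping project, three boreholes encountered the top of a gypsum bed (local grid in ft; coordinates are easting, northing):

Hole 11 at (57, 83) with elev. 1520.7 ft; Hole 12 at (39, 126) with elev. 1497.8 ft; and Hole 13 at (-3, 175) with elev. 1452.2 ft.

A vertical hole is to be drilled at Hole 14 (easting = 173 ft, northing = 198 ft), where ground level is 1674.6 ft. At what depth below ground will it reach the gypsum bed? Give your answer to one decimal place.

66.2 ft

Two edge vectors: Hole 11→Hole 12 = (-18, 43, -22.9), Hole 11→Hole 13 = (-60, 92, -68.5).
Normal n = (Hole 11→Hole 12) × (Hole 11→Hole 13) = (-838.7, 141, 924).
So ∂z/∂easting = −n_x/n_z = 0.90768 and ∂z/∂northing = −n_y/n_z = −0.15260.
Intercept c from Hole 11: 1520.7 − 51.74 + 12.67 = 1481.63.
At (173, 198): z_contact = 157.03 − 30.21 + 1481.63 = 1608.44 ft.
Depth below ground = 1674.6 − 1608.44 = 66.2 ft.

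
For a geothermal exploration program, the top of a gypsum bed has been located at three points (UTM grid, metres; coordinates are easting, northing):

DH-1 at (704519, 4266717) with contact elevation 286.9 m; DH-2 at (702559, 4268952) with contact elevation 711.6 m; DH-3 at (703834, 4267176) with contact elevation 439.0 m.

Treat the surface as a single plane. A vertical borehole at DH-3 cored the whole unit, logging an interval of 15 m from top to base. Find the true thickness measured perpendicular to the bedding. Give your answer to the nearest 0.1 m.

14.6 m

Let the plane be z = a·easting + b·northing + c.
DH-2−DH-1: −1960a + 2235b = 424.7;  DH-3−DH-1: −685a + 459b = 152.1.
Solving gives a = −0.22968, b = −0.01140.
|∇z| = √(a²+b²) = 0.22996, so dip δ = arctan(0.22996) = 12.95°.
True thickness = vertical thickness × cos δ = 15 × cos 12.95° = 14.6 m.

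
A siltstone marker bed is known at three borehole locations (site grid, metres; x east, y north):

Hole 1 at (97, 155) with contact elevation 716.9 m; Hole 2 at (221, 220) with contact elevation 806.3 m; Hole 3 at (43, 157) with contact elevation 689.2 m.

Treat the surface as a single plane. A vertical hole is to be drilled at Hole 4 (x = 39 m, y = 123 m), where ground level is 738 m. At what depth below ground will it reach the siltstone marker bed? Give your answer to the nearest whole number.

64 m

Two edge vectors: Hole 1→Hole 2 = (124, 65, 89.4), Hole 1→Hole 3 = (-54, 2, -27.7).
Normal n = (Hole 1→Hole 2) × (Hole 1→Hole 3) = (-1979.3, -1392.8, 3758).
So ∂z/∂x = −n_x/n_z = 0.52669 and ∂z/∂y = −n_y/n_z = 0.37062.
Intercept c from Hole 1: 716.9 − 51.09 − 57.45 = 608.36.
At (39, 123): z_contact = 20.5 + 45.6 + 608.36 = 674.5 m.
Depth below ground = 738 − 674.5 = 64 m.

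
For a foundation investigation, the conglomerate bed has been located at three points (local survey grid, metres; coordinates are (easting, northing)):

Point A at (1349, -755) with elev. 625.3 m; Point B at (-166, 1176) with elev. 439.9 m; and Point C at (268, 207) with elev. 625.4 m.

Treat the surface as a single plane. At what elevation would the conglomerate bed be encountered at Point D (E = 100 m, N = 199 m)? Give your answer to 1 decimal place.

Two edge vectors: Point A→Point B = (-1515, 1931, -185.4), Point A→Point C = (-1081, 962, 0.1).
Normal n = (Point A→Point B) × (Point A→Point C) = (178547.9, 200568.9, 629981).
So ∂z/∂E = −n_x/n_z = −0.283418 and ∂z/∂N = −n_y/n_z = −0.318373.
Intercept c from Point A: 625.3 + 382.33 − 240.37 = 767.26.
At (100, 199): z = −28.3 − 63.4 + 767.26 = 675.6 m.

675.6 m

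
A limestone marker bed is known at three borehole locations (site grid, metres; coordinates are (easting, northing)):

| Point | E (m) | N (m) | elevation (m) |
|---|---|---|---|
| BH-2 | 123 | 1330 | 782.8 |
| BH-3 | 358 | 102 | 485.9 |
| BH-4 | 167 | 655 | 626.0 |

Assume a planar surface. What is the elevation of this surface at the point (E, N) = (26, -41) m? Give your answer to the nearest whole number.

Two edge vectors: BH-2→BH-3 = (235, -1228, -296.9), BH-2→BH-4 = (44, -675, -156.8).
Normal n = (BH-2→BH-3) × (BH-2→BH-4) = (-7857.1, 23784.4, -104593).
So ∂z/∂E = −n_x/n_z = −0.07512 and ∂z/∂N = −n_y/n_z = 0.22740.
Intercept c from BH-2: 782.8 + 9.24 − 302.44 = 489.60.
At (26, -41): z = −2.0 − 9.3 + 489.60 = 478.3 m.

478 m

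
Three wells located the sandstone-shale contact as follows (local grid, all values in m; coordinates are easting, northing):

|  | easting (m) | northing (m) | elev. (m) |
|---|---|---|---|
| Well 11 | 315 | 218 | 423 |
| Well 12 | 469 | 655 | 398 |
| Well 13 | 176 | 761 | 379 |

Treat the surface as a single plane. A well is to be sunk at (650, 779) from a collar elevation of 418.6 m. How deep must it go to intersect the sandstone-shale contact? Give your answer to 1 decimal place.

Two edge vectors: Well 11→Well 12 = (154, 437, -25), Well 11→Well 13 = (-139, 543, -44).
Normal n = (Well 11→Well 12) × (Well 11→Well 13) = (-5653, 10251, 144365).
So ∂z/∂easting = −n_x/n_z = 0.03916 and ∂z/∂northing = −n_y/n_z = −0.07101.
Intercept c from Well 11: 423 − 12.33 + 15.48 = 426.14.
At (650, 779): z_contact = 25.45 − 55.31 + 426.14 = 396.28 m.
Depth below ground = 418.6 − 396.28 = 22.3 m.

22.3 m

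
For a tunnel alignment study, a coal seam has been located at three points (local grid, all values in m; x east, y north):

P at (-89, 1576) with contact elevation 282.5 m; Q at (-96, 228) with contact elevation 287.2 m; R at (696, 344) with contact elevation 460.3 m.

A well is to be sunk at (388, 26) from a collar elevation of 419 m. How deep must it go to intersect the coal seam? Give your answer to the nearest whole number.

Let the plane be z = a·x + b·y + c.
Q−P: −7a − 1348b = 4.7;  R−P: 785a − 1232b = 177.8.
Solving gives a = 0.21924, b = −0.00463.
Then c = 282.5 − a·-89 − b·1576 = 309.30.
At (388, 26): z_contact = 85.1 − 0.1 + 309.30 = 394.2 m.
Depth below ground = 419 − 394.2 = 25 m.

25 m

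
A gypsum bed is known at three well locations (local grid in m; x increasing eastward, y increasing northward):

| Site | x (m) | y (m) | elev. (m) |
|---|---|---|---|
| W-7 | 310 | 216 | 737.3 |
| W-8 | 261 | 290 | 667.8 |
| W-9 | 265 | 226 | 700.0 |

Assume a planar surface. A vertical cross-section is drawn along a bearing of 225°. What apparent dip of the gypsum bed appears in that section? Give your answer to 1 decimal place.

Two edge vectors: W-7→W-8 = (-49, 74, -69.5), W-7→W-9 = (-45, 10, -37.3).
Normal n = (W-7→W-8) × (W-7→W-9) = (-2065.2, 1299.8, 2840).
So ∂z/∂x = −n_x/n_z = 0.72718 and ∂z/∂y = −n_y/n_z = −0.45768.
Unit vector along 225° is (sin 225°, cos 225°) = (-0.7071, -0.7071).
Slope in that direction = a·(-0.7071) + b·(-0.7071) = −0.19057.
Apparent dip = arctan|0.19057| = 10.8° (true dip is 40.7°, so apparent ≤ true as expected).

10.8°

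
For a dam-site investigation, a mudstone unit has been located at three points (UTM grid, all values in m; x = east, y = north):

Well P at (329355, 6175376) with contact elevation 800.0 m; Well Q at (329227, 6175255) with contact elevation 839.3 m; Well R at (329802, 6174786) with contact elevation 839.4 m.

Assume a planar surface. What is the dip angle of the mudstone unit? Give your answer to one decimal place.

Let the plane be z = a·x + b·y + c.
Well Q−Well P: −128a − 121b = 39.3;  Well R−Well P: 447a − 590b = 39.4.
Solving gives a = −0.14212, b = −0.17445.
Gradient magnitude |∇z| = √(a² + b²) = √(0.02020 + 0.03043) = 0.22501.
True dip = arctan(0.22501) = 12.7°, dipping toward NE (azimuth ≈ 039°).

12.7°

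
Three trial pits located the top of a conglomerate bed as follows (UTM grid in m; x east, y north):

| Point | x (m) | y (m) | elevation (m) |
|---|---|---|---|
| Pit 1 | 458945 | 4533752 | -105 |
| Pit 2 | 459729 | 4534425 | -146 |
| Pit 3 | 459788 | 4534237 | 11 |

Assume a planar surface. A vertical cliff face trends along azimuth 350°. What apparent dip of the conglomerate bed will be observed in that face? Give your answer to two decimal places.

Let the plane be z = a·x + b·y + c.
Pit 2−Pit 1: 784a + 673b = −41;  Pit 3−Pit 1: 843a + 485b = 116.
Solving gives a = 0.52354, b = −0.67081.
Unit vector along 350° is (sin 350°, cos 350°) = (-0.1736, 0.9848).
Slope in that direction = a·(-0.1736) + b·(0.9848) = −0.75153.
Apparent dip = arctan|0.75153| = 36.93° (true dip is 40.4°, so apparent ≤ true as expected).

36.93°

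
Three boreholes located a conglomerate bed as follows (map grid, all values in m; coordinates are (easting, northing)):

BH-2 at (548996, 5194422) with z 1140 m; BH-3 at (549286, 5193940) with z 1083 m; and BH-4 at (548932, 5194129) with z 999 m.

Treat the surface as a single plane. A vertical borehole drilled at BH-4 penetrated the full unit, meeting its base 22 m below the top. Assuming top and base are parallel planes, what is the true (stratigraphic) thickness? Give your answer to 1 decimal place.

Let the plane be z = a·E + b·N + c.
BH-3−BH-2: 290a − 482b = −57;  BH-4−BH-2: −64a − 293b = −141.
Solving gives a = 0.44260, b = 0.38455.
|∇z| = √(a²+b²) = 0.58632, so dip δ = arctan(0.58632) = 30.38°.
True thickness = vertical thickness × cos δ = 22 × cos 30.38° = 19.0 m.

19.0 m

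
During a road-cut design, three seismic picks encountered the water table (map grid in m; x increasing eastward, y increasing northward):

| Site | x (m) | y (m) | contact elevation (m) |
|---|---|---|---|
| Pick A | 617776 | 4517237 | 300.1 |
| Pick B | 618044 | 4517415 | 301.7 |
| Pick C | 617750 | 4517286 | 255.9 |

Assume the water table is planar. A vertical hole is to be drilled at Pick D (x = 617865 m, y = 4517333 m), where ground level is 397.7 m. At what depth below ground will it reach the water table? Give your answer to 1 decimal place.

Let the plane be z = a·x + b·y + c.
Pick B−Pick A: 268a + 178b = 1.6;  Pick C−Pick A: −26a + 49b = −44.2.
Solving gives a = 0.447409910, b = −0.664639640.
Then c = 300.1 − a·617776 − b·4517237 = 2726235.77.
At (617865, 4517333): z_contact = 276438.92 − 3002398.58 + 2726235.77 = 276.11 m.
Depth below ground = 397.7 − 276.11 = 121.6 m.

121.6 m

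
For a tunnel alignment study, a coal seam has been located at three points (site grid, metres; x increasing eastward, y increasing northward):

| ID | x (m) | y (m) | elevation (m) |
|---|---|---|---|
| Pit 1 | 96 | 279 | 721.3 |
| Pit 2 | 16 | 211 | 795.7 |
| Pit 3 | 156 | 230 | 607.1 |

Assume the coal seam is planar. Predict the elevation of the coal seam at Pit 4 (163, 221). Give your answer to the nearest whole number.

592 m

Let the plane be z = a·x + b·y + c.
Pit 2−Pit 1: −80a − 68b = 74.4;  Pit 3−Pit 1: 60a − 49b = −114.2.
Solving gives a = −1.42640, b = 0.58400.
Then c = 721.3 − a·96 − b·279 = 695.30.
At (163, 221): z = −232.5 + 129.1 + 695.30 = 591.9 m.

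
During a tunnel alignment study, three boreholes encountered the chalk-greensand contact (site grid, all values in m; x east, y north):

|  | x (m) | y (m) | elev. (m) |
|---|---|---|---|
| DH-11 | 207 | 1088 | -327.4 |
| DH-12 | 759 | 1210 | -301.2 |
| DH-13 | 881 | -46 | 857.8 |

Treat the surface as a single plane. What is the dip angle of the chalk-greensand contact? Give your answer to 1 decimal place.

43.0°

Let the plane be z = a·x + b·y + c.
DH-12−DH-11: 552a + 122b = 26.2;  DH-13−DH-11: 674a − 1134b = 1185.2.
Solving gives a = 0.24613, b = −0.89886.
Gradient magnitude |∇z| = √(a² + b²) = √(0.06058 + 0.80796) = 0.93195.
True dip = arctan(0.93195) = 43.0°, dipping toward NNW (azimuth ≈ 345°).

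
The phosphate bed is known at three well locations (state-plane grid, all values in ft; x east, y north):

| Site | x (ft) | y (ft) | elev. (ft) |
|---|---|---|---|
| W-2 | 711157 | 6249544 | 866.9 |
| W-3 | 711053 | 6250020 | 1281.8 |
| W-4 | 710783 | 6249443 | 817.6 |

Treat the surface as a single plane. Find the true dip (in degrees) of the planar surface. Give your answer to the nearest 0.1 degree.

Let the plane be z = a·x + b·y + c.
W-3−W-2: −104a + 476b = 414.9;  W-4−W-2: −374a − 101b = −49.3.
Solving gives a = −0.09780, b = 0.85027.
Gradient magnitude |∇z| = √(a² + b²) = √(0.00956 + 0.72296) = 0.85588.
True dip = arctan(0.85588) = 40.6°, dipping toward S (azimuth ≈ 173°).

40.6°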